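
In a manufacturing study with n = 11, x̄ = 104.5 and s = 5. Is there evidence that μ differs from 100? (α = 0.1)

t = (x̄ - μ₀)/(s/√n) = (104.5 - 100)/(5/√11) = 2.985. df = 10, critical t = ±1.812. Reject H₀.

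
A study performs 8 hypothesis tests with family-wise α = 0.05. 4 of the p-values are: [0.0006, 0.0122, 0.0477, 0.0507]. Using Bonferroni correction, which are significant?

Bonferroni α = 0.05/8 = 0.00625. Significant p-values: [0.0006]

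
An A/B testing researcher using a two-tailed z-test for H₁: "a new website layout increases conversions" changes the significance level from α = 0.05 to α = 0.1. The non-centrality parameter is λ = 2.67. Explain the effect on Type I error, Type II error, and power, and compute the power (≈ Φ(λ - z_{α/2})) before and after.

Increasing α from 0.05 to 0.1:
• Type I error rate increases (α is the Type I rate by definition).
• Critical value moves from z_{α/2} = 1.96 to 1.645, so power = Φ(λ - z_{α/2}) goes from Φ(2.67 - 1.96) = 0.761 to Φ(2.67 - 1.645) = 0.847.
• Type II error rate β = 1 - power therefore decreases (0.239 → 0.153).
Appropriate when false negatives are costly — here, discarding a layout that would have improved conversions — lost revenue.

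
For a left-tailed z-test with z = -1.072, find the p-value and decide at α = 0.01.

p = P(Z < -1.072) = Φ(-1.072) ≈ 0.1419. Since p ≥ 0.01, fail to reject H₀ (not significant) at α = 0.01.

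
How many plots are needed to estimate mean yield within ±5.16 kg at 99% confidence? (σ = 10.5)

n = (z*σ/E)² = (2.576×10.5/5.16)² = 27.5 → n = 28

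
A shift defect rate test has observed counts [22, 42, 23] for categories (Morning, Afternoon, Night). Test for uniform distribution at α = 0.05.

Expected = 29 each. χ² = Σ(O-E)²/E = 8.759. df = 2, critical value = 5.991. Reject H₀.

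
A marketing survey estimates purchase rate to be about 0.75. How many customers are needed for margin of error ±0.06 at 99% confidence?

n = z²p(1-p)/E² = 2.576²×0.75×0.25/0.06² = 345.6 → n = 346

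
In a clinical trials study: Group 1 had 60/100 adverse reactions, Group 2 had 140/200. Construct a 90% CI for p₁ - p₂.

p̂₁ = 0.6, p̂₂ = 0.7. Difference = -0.1. CI = (-0.197, -0.003)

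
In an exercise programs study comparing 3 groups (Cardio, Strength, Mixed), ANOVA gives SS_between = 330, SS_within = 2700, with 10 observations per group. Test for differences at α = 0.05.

df_between = 2, df_within = 27. F = MS_between/MS_within = 165.0/100.0 = 1.65. F_crit ≈ 3.354. Fail to reject H₀.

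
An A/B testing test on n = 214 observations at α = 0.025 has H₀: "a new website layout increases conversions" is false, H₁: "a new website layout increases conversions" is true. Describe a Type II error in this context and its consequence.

Type II error: failing to reject H₀ when it is false — concluding that a new website layout increases conversions is not supported when in fact it is. Consequence: discarding a layout that would have improved conversions — lost revenue.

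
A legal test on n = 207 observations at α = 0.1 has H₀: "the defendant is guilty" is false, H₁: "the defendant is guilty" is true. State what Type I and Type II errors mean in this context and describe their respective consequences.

Type I (false positive): concluding that the defendant is guilty when it is not — convicting an innocent person. Type II (false negative): failing to conclude that the defendant is guilty when it is — acquitting a guilty person. Which is costlier depends on domain priorities and is a judgement call rather than a statistical fact.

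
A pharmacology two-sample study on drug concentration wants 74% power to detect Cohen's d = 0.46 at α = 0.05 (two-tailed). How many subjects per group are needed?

z_{α/2} = 1.96, z_β = Φ⁻¹(0.74) = 0.643. For small effect (d = 0.46): n per group = 2(z_{α/2} + z_β)²/d² = 2(1.96 + 0.643)²/0.46² = 64.04 → 65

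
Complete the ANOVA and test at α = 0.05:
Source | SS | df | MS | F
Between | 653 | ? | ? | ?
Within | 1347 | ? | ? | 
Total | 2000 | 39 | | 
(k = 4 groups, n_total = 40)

df_between = 3, df_within = 36. MS_between = 217.67, MS_within = 37.42. F = 5.817, F_crit ≈ 2.866. Reject H₀.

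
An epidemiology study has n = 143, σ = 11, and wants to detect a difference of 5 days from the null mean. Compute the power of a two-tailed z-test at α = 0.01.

SE = σ/√n = 11/√143 = 0.92. Non-centrality λ = d/SE = 5/0.92 = 5.436. Power ≈ Φ(λ - z_{α/2}) = Φ(5.436 - 2.576) = Φ(2.86) = 0.998.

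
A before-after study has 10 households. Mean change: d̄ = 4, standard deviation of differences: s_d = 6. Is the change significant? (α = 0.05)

t = d̄/(s_d/√n) = 4/(6/√10) = 2.108. df = 9, critical t = ±2.262. Fail to reject H₀.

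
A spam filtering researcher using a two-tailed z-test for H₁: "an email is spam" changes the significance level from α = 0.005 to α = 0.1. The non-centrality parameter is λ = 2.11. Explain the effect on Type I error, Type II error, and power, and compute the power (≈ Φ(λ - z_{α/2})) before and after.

Increasing α from 0.005 to 0.1:
• Type I error rate increases (α is the Type I rate by definition).
• Critical value moves from z_{α/2} = 2.807 to 1.645, so power = Φ(λ - z_{α/2}) goes from Φ(2.11 - 2.807) = 0.243 to Φ(2.11 - 1.645) = 0.679.
• Type II error rate β = 1 - power therefore decreases (0.757 → 0.321).
Appropriate when false negatives are costly — here, a spam email lands in the inbox.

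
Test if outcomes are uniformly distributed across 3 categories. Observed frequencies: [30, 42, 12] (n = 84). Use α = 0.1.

Expected = 28 each. χ² = Σ(O-E)²/E = 16.286. df = 2, critical value = 4.605. Reject H₀.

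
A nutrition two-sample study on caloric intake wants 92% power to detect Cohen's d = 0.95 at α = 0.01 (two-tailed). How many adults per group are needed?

z_{α/2} = 2.576, z_β = Φ⁻¹(0.92) = 1.405. For large effect (d = 0.95): n per group = 2(z_{α/2} + z_β)²/d² = 2(2.576 + 1.405)²/0.95² = 35.1 → 36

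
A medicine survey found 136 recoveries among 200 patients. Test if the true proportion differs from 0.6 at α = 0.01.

p̂ = 0.68, p₀ = 0.6. z = (p̂ - p₀)/√(p₀(1-p₀)/n) = 2.309. Critical: ±2.576. Fail to reject H₀.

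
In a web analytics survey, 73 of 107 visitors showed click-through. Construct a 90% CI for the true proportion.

p̂ = 0.682. CI = p̂ ± z*√(p̂(1-p̂)/n) = (0.608, 0.756)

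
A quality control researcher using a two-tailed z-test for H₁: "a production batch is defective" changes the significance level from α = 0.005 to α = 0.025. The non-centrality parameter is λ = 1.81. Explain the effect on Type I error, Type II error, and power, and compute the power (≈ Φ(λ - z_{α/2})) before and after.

Increasing α from 0.005 to 0.025:
• Type I error rate increases (α is the Type I rate by definition).
• Critical value moves from z_{α/2} = 2.807 to 2.241, so power = Φ(λ - z_{α/2}) goes from Φ(1.81 - 2.807) = 0.159 to Φ(1.81 - 2.241) = 0.333.
• Type II error rate β = 1 - power therefore decreases (0.841 → 0.667).
Appropriate when false negatives are costly — here, shipping a defective batch — faulty products reach customers.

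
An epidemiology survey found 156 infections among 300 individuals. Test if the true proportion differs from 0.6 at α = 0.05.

p̂ = 0.52, p₀ = 0.6. z = (p̂ - p₀)/√(p₀(1-p₀)/n) = -2.828. Critical: ±1.96. Reject H₀.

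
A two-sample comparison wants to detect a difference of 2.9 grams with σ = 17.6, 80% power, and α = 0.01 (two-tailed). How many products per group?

n per group = 2(z_α/2 + z_β)²σ²/d² = 2×(2.576 + 0.84)²×17.6²/2.9² = 859.6 → n = 860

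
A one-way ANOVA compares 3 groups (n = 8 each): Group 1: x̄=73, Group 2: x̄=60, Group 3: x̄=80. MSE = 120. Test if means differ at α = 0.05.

Grand mean = 71.0. SS_between = 1648.0, MS_between = 824.0. F = 6.867, F_crit ≈ 3.467. Reject H₀.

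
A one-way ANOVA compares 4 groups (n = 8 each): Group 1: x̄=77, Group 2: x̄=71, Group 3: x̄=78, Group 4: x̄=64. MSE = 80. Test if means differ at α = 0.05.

Grand mean = 72.5. SS_between = 1000.0, MS_between = 333.33. F = 4.167, F_crit ≈ 2.947. Reject H₀.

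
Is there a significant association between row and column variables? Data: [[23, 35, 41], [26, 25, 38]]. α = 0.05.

χ² = 1.436. df = 2, critical = 5.991. Fail to reject H₀. No evidence of dependence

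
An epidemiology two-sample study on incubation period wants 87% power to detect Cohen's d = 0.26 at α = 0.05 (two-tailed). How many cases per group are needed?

z_{α/2} = 1.96, z_β = Φ⁻¹(0.87) = 1.126. For small effect (d = 0.26): n per group = 2(z_{α/2} + z_β)²/d² = 2(1.96 + 1.126)²/0.26² = 281.8 → 282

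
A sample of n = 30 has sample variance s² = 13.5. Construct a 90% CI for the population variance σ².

df = 29. χ²_{0.05} = 42.557, χ²_{0.95} = 17.708. CI for σ² = ((n-1)s²/χ²_{α/2}, (n-1)s²/χ²_{1-α/2}) = (29·13.5/42.557, 29·13.5/17.708) = (9.2, 22.11)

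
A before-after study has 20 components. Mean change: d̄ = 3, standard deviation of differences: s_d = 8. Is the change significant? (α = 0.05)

t = d̄/(s_d/√n) = 3/(8/√20) = 1.677. df = 19, critical t = ±2.093. Fail to reject H₀.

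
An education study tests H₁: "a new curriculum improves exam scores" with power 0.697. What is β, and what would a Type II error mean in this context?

β = 1 - power = 1 - 0.697 = 0.303. A Type II error is failing to reject H₀ when H₀ is false (false negative) — here, failing to conclude that a new curriculum improves exam scores when in fact it is true. Consequence: keeping the old curriculum when the new one would have helped students.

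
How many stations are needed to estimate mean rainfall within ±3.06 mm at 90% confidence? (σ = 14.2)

n = (z*σ/E)² = (1.645×14.2/3.06)² = 58.3 → n = 59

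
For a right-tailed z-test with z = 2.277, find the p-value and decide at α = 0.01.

p = P(Z > 2.277) = 1 - Φ(2.277) ≈ 0.0114. Since p ≥ 0.01, fail to reject H₀ (not significant) at α = 0.01.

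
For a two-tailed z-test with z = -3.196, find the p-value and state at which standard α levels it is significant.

p = 2·P(Z > |-3.196|) = 2·(1 - Φ(3.196)) ≈ 0.0014. Significant at α = 0.1; Significant at α = 0.05; Significant at α = 0.01.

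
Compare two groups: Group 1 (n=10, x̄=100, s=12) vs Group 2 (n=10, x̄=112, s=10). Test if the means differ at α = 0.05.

Pooled sp = 11.05. t = -2.429, df = 18. Critical t = ±2.101. Reject H₀.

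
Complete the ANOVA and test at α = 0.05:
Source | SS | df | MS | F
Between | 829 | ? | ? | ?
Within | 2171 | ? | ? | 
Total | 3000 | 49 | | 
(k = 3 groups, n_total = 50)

df_between = 2, df_within = 47. MS_between = 414.5, MS_within = 46.19. F = 8.974, F_crit ≈ 3.195. Reject H₀.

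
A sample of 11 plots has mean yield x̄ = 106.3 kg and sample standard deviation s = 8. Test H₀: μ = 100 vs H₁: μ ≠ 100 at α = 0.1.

t = (x̄ - μ₀)/(s/√n) = (106.3 - 100)/(8/√11) = 2.612. df = 10, critical t = ±1.812. Reject H₀.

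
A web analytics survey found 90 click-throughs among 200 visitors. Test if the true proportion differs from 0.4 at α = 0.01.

p̂ = 0.45, p₀ = 0.4. z = (p̂ - p₀)/√(p₀(1-p₀)/n) = 1.443. Critical: ±2.576. Fail to reject H₀.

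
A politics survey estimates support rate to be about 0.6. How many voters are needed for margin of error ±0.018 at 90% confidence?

n = z²p(1-p)/E² = 1.645²×0.6×0.4/0.018² = 2004.5 → n = 2005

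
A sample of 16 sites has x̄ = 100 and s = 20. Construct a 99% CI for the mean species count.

CI = x̄ ± t*(s/√n) = 100 ± 2.947(20/√16) = (85.27, 114.73)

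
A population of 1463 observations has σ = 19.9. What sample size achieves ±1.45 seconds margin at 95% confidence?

Without FPC: n₀ = (1.96×19.9/1.45)² = 723.573. With FPC: n = n₀N/(n₀+N-1) = 484.4 → n = 485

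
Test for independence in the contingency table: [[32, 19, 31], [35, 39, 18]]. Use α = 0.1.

χ² = 9.938. df = 2, critical = 4.605. Reject H₀. Variables are dependent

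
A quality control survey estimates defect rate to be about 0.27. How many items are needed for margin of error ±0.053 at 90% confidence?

n = z²p(1-p)/E² = 1.645²×0.27×0.73/0.053² = 189.9 → n = 190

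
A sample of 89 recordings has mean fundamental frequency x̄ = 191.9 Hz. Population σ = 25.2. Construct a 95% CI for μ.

CI = x̄ ± z*(σ/√n) = 191.9 ± 1.96(25.2/√89) = 191.9 ± 5.24 = (186.66, 197.14)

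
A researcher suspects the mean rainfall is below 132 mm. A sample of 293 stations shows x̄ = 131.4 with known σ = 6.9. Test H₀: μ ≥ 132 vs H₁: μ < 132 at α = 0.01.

z = -1.488. Critical value: -2.33. Fail to reject H₀.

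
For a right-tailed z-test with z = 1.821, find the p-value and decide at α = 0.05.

p = P(Z > 1.821) = 1 - Φ(1.821) ≈ 0.0343. Since p < 0.05, reject H₀ (significant) at α = 0.05.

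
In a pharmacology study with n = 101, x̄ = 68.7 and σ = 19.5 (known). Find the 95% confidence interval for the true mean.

CI = x̄ ± z*(σ/√n) = 68.7 ± 1.96(19.5/√101) = 68.7 ± 3.8 = (64.9, 72.5)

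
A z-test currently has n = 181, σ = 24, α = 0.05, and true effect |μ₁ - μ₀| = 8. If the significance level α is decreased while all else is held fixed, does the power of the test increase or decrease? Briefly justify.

Power decreases: a smaller α raises the critical value, so less of the H₁ sampling distribution falls in the rejection region.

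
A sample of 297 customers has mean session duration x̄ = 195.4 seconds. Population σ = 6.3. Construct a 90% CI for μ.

CI = x̄ ± z*(σ/√n) = 195.4 ± 1.645(6.3/√297) = 195.4 ± 0.6 = (194.8, 196.0)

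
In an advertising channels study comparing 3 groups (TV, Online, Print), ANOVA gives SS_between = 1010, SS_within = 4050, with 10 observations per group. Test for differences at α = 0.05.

df_between = 2, df_within = 27. F = MS_between/MS_within = 505.0/150.0 = 3.367. F_crit ≈ 3.354. Reject H₀. At least one mean differs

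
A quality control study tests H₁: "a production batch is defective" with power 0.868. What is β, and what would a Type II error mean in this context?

β = 1 - power = 1 - 0.868 = 0.132. A Type II error is failing to reject H₀ when H₀ is false (false negative) — here, failing to conclude that a production batch is defective when in fact it is true. Consequence: shipping a defective batch — faulty products reach customers.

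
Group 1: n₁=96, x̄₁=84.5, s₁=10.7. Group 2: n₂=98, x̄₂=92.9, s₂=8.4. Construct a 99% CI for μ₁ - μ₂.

Difference = -8.4. SE = √(10.7²/96 + 8.4²/98) = 1.383. CI = (-11.96, -4.84)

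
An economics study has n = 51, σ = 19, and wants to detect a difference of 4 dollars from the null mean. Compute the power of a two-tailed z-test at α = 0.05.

SE = σ/√n = 19/√51 = 2.661. Non-centrality λ = d/SE = 4/2.661 = 1.503. Power ≈ Φ(λ - z_{α/2}) = Φ(1.503 - 1.96) = Φ(-0.457) = 0.324.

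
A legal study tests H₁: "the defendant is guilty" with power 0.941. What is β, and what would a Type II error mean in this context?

β = 1 - power = 1 - 0.941 = 0.059. A Type II error is failing to reject H₀ when H₀ is false (false negative) — here, failing to conclude that the defendant is guilty when in fact it is true. Consequence: acquitting a guilty person.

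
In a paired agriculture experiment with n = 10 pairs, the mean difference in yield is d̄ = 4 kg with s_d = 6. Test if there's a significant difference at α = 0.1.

t = d̄/(s_d/√n) = 4/(6/√10) = 2.108. df = 9, critical t = ±1.833. Reject H₀.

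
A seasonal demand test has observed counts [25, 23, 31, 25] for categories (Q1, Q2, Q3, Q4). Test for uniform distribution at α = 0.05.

Expected = 26 each. χ² = Σ(O-E)²/E = 1.385. df = 3, critical value = 7.815. Fail to reject H₀.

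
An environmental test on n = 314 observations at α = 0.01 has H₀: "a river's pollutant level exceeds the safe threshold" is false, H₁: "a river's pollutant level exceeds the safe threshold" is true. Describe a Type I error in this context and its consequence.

Type I error: rejecting H₀ when it is true — concluding that a river's pollutant level exceeds the safe threshold when in fact it is not. Consequence: shutting down a compliant factory unnecessarily.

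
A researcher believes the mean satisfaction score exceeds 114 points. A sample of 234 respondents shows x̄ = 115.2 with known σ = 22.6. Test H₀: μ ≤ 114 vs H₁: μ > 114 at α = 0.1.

z = 0.812. Critical value: 1.28. Fail to reject H₀.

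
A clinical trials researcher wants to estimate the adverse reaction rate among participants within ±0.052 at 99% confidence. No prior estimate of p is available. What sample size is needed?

Conservative approach: use p = 0.5 (maximizes p(1-p) = 0.25). n = z²(0.25)/E² = 2.576²×0.25/0.052² = 613.5 → n = 614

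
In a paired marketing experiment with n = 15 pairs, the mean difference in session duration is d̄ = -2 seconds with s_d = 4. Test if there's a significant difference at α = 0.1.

t = d̄/(s_d/√n) = -2/(4/√15) = -1.936. df = 14, critical t = ±1.761. Reject H₀.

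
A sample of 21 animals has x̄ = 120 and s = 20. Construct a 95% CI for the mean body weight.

CI = x̄ ± t*(s/√n) = 120 ± 2.086(20/√21) = (110.9, 129.1)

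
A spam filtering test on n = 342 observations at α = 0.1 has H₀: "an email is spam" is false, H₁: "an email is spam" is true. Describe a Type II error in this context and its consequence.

Type II error: failing to reject H₀ when it is false — concluding that an email is spam is not supported when in fact it is. Consequence: a spam email lands in the inbox.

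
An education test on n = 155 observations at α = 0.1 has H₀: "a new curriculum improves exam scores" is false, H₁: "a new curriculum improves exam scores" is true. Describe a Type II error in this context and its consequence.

Type II error: failing to reject H₀ when it is false — concluding that a new curriculum improves exam scores is not supported when in fact it is. Consequence: keeping the old curriculum when the new one would have helped students.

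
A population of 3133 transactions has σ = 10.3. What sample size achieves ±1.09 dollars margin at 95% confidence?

Without FPC: n₀ = (1.96×10.3/1.09)² = 343.031. With FPC: n = n₀N/(n₀+N-1) = 309.3 → n = 310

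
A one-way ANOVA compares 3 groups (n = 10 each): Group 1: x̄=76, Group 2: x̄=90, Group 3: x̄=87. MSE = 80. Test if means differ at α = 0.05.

Grand mean = 84.33. SS_between = 1086.67, MS_between = 543.33. F = 6.792, F_crit ≈ 3.354. Reject H₀.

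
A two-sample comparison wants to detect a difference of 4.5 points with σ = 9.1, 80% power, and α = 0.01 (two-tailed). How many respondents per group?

n per group = 2(z_α/2 + z_β)²σ²/d² = 2×(2.576 + 0.84)²×9.1²/4.5² = 95.4 → n = 96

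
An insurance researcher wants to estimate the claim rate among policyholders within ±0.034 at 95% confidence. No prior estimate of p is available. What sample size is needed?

Conservative approach: use p = 0.5 (maximizes p(1-p) = 0.25). n = z²(0.25)/E² = 1.96²×0.25/0.034² = 830.8 → n = 831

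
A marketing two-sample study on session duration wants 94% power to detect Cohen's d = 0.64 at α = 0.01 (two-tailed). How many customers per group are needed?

z_{α/2} = 2.576, z_β = Φ⁻¹(0.94) = 1.555. For medium effect (d = 0.64): n per group = 2(z_{α/2} + z_β)²/d² = 2(2.576 + 1.555)²/0.64² = 83.3 → 84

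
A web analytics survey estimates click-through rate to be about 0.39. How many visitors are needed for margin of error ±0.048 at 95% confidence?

n = z²p(1-p)/E² = 1.96²×0.39×0.61/0.048² = 396.7 → n = 397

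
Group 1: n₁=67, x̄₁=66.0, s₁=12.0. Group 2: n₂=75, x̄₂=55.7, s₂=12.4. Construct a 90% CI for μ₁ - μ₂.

Difference = 10.3. SE = √(12.0²/67 + 12.4²/75) = 2.049. CI = (6.93, 13.67)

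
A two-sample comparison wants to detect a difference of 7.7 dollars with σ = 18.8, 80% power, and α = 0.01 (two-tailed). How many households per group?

n per group = 2(z_α/2 + z_β)²σ²/d² = 2×(2.576 + 0.84)²×18.8²/7.7² = 139.1 → n = 140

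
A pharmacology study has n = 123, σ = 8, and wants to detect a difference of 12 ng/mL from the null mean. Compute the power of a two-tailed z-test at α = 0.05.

SE = σ/√n = 8/√123 = 0.721. Non-centrality λ = d/SE = 12/0.721 = 16.636. Power ≈ Φ(λ - z_{α/2}) = Φ(16.636 - 1.96) = Φ(14.676) = 1.0.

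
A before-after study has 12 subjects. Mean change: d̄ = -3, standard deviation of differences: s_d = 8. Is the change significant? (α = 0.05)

t = d̄/(s_d/√n) = -3/(8/√12) = -1.299. df = 11, critical t = ±2.201. Fail to reject H₀.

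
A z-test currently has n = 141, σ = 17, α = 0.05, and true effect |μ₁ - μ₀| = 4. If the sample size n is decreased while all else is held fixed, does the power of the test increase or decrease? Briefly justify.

Power decreases: a smaller n inflates the standard error σ/√n, pulling the sampling distribution under H₁ back toward the critical value.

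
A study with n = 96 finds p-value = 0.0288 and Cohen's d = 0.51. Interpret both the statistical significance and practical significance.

Statistically significant (p = 0.0288 < 0.05). Cohen's d = 0.51 indicates a medium effect size. Both statistical and practical significance should be considered.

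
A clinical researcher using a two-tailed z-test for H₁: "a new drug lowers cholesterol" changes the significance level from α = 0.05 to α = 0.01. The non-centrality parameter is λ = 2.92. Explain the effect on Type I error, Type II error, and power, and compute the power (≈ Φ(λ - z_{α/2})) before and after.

Decreasing α from 0.05 to 0.01:
• Type I error rate decreases (α is the Type I rate by definition).
• Critical value moves from z_{α/2} = 1.96 to 2.576, so power = Φ(λ - z_{α/2}) goes from Φ(2.92 - 1.96) = 0.831 to Φ(2.92 - 2.576) = 0.635.
• Type II error rate β = 1 - power therefore increases (0.169 → 0.365).
Appropriate when false positives are costly — here, approving an ineffective drug — patients take a useless medication and may skip effective alternatives.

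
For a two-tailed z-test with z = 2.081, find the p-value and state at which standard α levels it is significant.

p = 2·P(Z > |2.081|) = 2·(1 - Φ(2.081)) ≈ 0.0374. Significant at α = 0.1; Significant at α = 0.05.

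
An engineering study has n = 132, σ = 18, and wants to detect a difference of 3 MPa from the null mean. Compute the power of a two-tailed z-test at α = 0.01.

SE = σ/√n = 18/√132 = 1.567. Non-centrality λ = d/SE = 3/1.567 = 1.915. Power ≈ Φ(λ - z_{α/2}) = Φ(1.915 - 2.576) = Φ(-0.661) = 0.254.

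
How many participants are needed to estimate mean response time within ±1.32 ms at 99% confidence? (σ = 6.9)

n = (z*σ/E)² = (2.576×6.9/1.32)² = 181.3 → n = 182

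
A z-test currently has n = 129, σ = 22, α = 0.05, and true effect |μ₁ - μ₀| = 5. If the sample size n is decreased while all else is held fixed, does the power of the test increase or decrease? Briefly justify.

Power decreases: a smaller n inflates the standard error σ/√n, pulling the sampling distribution under H₁ back toward the critical value.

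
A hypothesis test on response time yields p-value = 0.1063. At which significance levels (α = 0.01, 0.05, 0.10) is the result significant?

p = 0.1063. Not significant at any of the given levels.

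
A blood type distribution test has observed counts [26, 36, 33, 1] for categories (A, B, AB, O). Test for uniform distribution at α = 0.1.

Expected = 24 each. χ² = Σ(O-E)²/E = 31.583. df = 3, critical value = 6.251. Reject H₀.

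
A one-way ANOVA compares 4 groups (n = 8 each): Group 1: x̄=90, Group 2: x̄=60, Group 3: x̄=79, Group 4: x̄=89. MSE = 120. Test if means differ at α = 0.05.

Grand mean = 79.5. SS_between = 4648.0, MS_between = 1549.33. F = 12.911, F_crit ≈ 2.947. Reject H₀.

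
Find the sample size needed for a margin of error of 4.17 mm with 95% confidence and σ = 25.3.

n = (z*σ/E)² = (1.96×25.3/4.17)² = 141.4 → n = 142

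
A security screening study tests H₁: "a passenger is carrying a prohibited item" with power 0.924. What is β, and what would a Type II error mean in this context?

β = 1 - power = 1 - 0.924 = 0.076. A Type II error is failing to reject H₀ when H₀ is false (false negative) — here, failing to conclude that a passenger is carrying a prohibited item when in fact it is true. Consequence: letting a prohibited item through — security breach.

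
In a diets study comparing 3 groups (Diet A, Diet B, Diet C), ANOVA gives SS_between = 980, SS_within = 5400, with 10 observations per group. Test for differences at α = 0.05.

df_between = 2, df_within = 27. F = MS_between/MS_within = 490.0/200.0 = 2.45. F_crit ≈ 3.354. Fail to reject H₀.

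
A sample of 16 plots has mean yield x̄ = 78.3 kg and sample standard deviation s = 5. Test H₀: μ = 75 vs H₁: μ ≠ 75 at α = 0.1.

t = (x̄ - μ₀)/(s/√n) = (78.3 - 75)/(5/√16) = 2.64. df = 15, critical t = ±1.753. Reject H₀.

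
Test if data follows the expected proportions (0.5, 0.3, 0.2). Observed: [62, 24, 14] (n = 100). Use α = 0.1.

Expected: [50.0, 30.0, 20.0]. χ² = 5.88. df = 2, critical = 4.605. Reject H₀.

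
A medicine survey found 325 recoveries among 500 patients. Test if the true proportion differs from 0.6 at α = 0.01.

p̂ = 0.65, p₀ = 0.6. z = (p̂ - p₀)/√(p₀(1-p₀)/n) = 2.282. Critical: ±2.576. Fail to reject H₀.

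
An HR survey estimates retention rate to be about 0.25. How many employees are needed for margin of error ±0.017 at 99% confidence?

n = z²p(1-p)/E² = 2.576²×0.25×0.75/0.017² = 4305.2 → n = 4306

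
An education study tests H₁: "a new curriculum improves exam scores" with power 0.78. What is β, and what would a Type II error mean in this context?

β = 1 - power = 1 - 0.78 = 0.22. A Type II error is failing to reject H₀ when H₀ is false (false negative) — here, failing to conclude that a new curriculum improves exam scores when in fact it is true. Consequence: keeping the old curriculum when the new one would have helped students.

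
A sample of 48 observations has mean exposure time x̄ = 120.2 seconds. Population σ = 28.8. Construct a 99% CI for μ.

CI = x̄ ± z*(σ/√n) = 120.2 ± 2.576(28.8/√48) = 120.2 ± 10.71 = (109.49, 130.91)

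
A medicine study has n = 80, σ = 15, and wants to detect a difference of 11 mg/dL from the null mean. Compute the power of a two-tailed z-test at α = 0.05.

SE = σ/√n = 15/√80 = 1.677. Non-centrality λ = d/SE = 11/1.677 = 6.559. Power ≈ Φ(λ - z_{α/2}) = Φ(6.559 - 1.96) = Φ(4.599) = 1.0.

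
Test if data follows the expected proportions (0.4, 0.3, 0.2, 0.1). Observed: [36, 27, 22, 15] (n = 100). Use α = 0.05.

Expected: [40.0, 30.0, 20.0, 10.0]. χ² = 3.4. df = 3, critical = 7.815. Fail to reject H₀.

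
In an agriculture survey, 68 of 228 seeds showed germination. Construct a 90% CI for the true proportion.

p̂ = 0.298. CI = p̂ ± z*√(p̂(1-p̂)/n) = (0.248, 0.348)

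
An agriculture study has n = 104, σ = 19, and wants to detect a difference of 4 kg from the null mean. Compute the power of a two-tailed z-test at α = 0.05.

SE = σ/√n = 19/√104 = 1.863. Non-centrality λ = d/SE = 4/1.863 = 2.147. Power ≈ Φ(λ - z_{α/2}) = Φ(2.147 - 1.96) = Φ(0.187) = 0.574.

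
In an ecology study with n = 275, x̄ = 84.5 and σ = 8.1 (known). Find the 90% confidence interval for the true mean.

CI = x̄ ± z*(σ/√n) = 84.5 ± 1.645(8.1/√275) = 84.5 ± 0.8 = (83.7, 85.3)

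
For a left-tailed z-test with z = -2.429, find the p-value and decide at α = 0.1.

p = P(Z < -2.429) = Φ(-2.429) ≈ 0.0076. Since p < 0.1, reject H₀ (significant) at α = 0.1.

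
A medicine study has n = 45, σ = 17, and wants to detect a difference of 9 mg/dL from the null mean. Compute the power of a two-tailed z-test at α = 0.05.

SE = σ/√n = 17/√45 = 2.534. Non-centrality λ = d/SE = 9/2.534 = 3.551. Power ≈ Φ(λ - z_{α/2}) = Φ(3.551 - 1.96) = Φ(1.591) = 0.944.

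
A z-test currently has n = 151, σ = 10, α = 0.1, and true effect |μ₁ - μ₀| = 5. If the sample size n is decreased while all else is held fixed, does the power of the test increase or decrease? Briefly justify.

Power decreases: a smaller n inflates the standard error σ/√n, pulling the sampling distribution under H₁ back toward the critical value.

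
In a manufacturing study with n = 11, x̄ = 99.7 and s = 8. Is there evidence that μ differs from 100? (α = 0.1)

t = (x̄ - μ₀)/(s/√n) = (99.7 - 100)/(8/√11) = -0.124. df = 10, critical t = ±1.812. Fail to reject H₀.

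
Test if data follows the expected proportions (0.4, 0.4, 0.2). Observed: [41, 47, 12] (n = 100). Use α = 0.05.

Expected: [40.0, 40.0, 20.0]. χ² = 4.45. df = 2, critical = 5.991. Fail to reject H₀.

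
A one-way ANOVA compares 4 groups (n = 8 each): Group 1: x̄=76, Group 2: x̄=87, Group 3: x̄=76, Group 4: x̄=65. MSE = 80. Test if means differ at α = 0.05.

Grand mean = 76.0. SS_between = 1936.0, MS_between = 645.33. F = 8.067, F_crit ≈ 2.947. Reject H₀.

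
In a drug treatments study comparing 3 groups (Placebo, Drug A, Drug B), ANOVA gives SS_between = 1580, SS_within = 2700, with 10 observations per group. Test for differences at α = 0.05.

df_between = 2, df_within = 27. F = MS_between/MS_within = 790.0/100.0 = 7.9. F_crit ≈ 3.354. Reject H₀. At least one mean differs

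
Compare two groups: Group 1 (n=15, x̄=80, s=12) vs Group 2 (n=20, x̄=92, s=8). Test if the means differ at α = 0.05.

Pooled sp = 9.9. t = -3.55, df = 33. Critical t = ±2.035. Reject H₀.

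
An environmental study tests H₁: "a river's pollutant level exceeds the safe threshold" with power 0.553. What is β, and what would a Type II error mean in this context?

β = 1 - power = 1 - 0.553 = 0.447. A Type II error is failing to reject H₀ when H₀ is false (false negative) — here, failing to conclude that a river's pollutant level exceeds the safe threshold when in fact it is true. Consequence: allowing unsafe pollution to continue.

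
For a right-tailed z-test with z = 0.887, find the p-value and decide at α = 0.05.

p = P(Z > 0.887) = 1 - Φ(0.887) ≈ 0.1875. Since p ≥ 0.05, fail to reject H₀ (not significant) at α = 0.05.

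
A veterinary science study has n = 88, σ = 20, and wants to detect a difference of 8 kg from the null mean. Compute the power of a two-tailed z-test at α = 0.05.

SE = σ/√n = 20/√88 = 2.132. Non-centrality λ = d/SE = 8/2.132 = 3.752. Power ≈ Φ(λ - z_{α/2}) = Φ(3.752 - 1.96) = Φ(1.792) = 0.963.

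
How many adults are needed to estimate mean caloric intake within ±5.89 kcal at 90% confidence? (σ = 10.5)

n = (z*σ/E)² = (1.645×10.5/5.89)² = 8.6 → n = 9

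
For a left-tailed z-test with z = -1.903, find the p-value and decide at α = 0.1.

p = P(Z < -1.903) = Φ(-1.903) ≈ 0.0285. Since p < 0.1, reject H₀ (significant) at α = 0.1.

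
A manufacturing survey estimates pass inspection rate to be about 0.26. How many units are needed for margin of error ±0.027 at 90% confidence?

n = z²p(1-p)/E² = 1.645²×0.26×0.74/0.027² = 714.2 → n = 715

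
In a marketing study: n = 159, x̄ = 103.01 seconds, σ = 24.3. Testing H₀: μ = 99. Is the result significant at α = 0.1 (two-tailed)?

z = (103.01 - 99)/(24.3/√159) = 2.081. Since |z| > 1.645, significant at α = 0.1.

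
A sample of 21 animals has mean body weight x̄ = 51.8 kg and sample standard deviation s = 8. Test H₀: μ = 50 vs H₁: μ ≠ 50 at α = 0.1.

t = (x̄ - μ₀)/(s/√n) = (51.8 - 50)/(8/√21) = 1.031. df = 20, critical t = ±1.725. Fail to reject H₀.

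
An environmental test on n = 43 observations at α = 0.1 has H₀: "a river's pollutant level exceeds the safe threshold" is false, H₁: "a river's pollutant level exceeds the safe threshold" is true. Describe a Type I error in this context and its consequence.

Type I error: rejecting H₀ when it is true — concluding that a river's pollutant level exceeds the safe threshold when in fact it is not. Consequence: shutting down a compliant factory unnecessarily.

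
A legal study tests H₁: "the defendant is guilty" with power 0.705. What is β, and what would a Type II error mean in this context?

β = 1 - power = 1 - 0.705 = 0.295. A Type II error is failing to reject H₀ when H₀ is false (false negative) — here, failing to conclude that the defendant is guilty when in fact it is true. Consequence: acquitting a guilty person.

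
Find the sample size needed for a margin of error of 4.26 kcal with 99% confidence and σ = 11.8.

n = (z*σ/E)² = (2.576×11.8/4.26)² = 50.9 → n = 51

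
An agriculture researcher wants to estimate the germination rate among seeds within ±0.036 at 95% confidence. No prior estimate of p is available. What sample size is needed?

Conservative approach: use p = 0.5 (maximizes p(1-p) = 0.25). n = z²(0.25)/E² = 1.96²×0.25/0.036² = 741.05 → n = 742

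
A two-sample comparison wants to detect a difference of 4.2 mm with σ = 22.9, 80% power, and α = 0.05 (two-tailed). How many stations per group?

n per group = 2(z_α/2 + z_β)²σ²/d² = 2×(1.96 + 0.84)²×22.9²/4.2² = 466.1 → n = 467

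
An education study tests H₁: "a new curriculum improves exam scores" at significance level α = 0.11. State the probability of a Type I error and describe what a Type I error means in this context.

P(Type I error) = α = 0.11. A Type I error is rejecting H₀ when H₀ is actually true (false positive) — here, concluding that a new curriculum improves exam scores when in fact this is not the case. Consequence: adopting a curriculum that gives no real benefit — disruption for nothing.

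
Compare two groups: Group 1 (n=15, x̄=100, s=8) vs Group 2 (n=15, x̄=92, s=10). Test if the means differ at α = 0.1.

Pooled sp = 9.06. t = 2.419, df = 28. Critical t = ±1.701. Reject H₀.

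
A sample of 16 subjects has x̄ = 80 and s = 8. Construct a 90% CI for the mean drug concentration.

CI = x̄ ± t*(s/√n) = 80 ± 1.753(8/√16) = (76.49, 83.51)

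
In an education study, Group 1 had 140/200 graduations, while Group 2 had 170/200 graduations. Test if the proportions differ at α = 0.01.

p̂₁ = 0.7, p̂₂ = 0.85, pooled p̂ = 0.775. z = -3.592. Critical: ±2.576. Reject H₀.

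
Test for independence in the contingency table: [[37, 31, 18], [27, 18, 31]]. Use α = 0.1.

χ² = 7.873. df = 2, critical = 4.605. Reject H₀. Variables are dependent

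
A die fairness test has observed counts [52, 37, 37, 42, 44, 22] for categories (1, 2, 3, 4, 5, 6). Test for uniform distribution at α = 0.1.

Expected = 39 each. χ² = Σ(O-E)²/E = 12.821. df = 5, critical value = 9.236. Reject H₀.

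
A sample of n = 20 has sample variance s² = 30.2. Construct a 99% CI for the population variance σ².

df = 19. χ²_{0.005} = 38.582, χ²_{0.995} = 6.844. CI for σ² = ((n-1)s²/χ²_{α/2}, (n-1)s²/χ²_{1-α/2}) = (19·30.2/38.582, 19·30.2/6.844) = (14.87, 83.84)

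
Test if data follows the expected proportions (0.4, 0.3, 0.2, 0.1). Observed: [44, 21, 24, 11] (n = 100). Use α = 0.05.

Expected: [40.0, 30.0, 20.0, 10.0]. χ² = 4.0. df = 3, critical = 7.815. Fail to reject H₀.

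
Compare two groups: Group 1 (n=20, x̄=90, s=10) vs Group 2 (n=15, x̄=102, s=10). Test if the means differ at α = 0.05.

Pooled sp = 10.0. t = -3.513, df = 33. Critical t = ±2.035. Reject H₀.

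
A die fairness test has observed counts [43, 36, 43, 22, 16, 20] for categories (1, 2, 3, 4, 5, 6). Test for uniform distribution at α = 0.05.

Expected = 30 each. χ² = Σ(O-E)²/E = 24.467. df = 5, critical value = 11.07. Reject H₀.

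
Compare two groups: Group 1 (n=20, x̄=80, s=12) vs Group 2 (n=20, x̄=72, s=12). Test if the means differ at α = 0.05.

Pooled sp = 12.0. t = 2.108, df = 38. Critical t = ±2.024. Reject H₀.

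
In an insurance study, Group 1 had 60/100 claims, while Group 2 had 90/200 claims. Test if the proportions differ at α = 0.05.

p̂₁ = 0.6, p̂₂ = 0.45, pooled p̂ = 0.5. z = 2.449. Critical: ±1.96. Reject H₀.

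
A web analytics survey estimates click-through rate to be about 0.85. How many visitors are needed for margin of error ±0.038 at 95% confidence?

n = z²p(1-p)/E² = 1.96²×0.85×0.15/0.038² = 339.2 → n = 340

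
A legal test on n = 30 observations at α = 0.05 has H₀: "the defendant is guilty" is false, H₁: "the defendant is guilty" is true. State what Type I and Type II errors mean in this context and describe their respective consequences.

Type I (false positive): concluding that the defendant is guilty when it is not — convicting an innocent person. Type II (false negative): failing to conclude that the defendant is guilty when it is — acquitting a guilty person. Which is costlier depends on domain priorities and is a judgement call rather than a statistical fact.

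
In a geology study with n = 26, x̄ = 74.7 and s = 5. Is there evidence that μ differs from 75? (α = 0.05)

t = (x̄ - μ₀)/(s/√n) = (74.7 - 75)/(5/√26) = -0.306. df = 25, critical t = ±2.06. Fail to reject H₀.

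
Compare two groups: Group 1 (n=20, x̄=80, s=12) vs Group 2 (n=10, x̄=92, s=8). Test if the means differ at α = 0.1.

Pooled sp = 10.88. t = -2.849, df = 28. Critical t = ±1.701. Reject H₀.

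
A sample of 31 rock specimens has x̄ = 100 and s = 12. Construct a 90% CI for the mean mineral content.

CI = x̄ ± t*(s/√n) = 100 ± 1.697(12/√31) = (96.34, 103.66)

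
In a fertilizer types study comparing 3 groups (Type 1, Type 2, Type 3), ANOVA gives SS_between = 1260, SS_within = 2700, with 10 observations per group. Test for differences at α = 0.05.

df_between = 2, df_within = 27. F = MS_between/MS_within = 630.0/100.0 = 6.3. F_crit ≈ 3.354. Reject H₀. At least one mean differs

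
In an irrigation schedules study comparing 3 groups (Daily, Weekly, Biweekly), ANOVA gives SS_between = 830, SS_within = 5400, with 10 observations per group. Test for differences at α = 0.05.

df_between = 2, df_within = 27. F = MS_between/MS_within = 415.0/200.0 = 2.075. F_crit ≈ 3.354. Fail to reject H₀.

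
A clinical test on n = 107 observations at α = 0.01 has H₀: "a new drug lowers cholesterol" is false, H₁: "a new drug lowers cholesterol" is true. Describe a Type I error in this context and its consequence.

Type I error: rejecting H₀ when it is true — concluding that a new drug lowers cholesterol when in fact it is not. Consequence: approving an ineffective drug — patients take a useless medication and may skip effective alternatives.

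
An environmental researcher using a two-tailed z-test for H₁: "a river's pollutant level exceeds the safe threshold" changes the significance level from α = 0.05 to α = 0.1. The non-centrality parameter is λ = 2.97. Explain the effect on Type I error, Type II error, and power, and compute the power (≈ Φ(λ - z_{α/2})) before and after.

Increasing α from 0.05 to 0.1:
• Type I error rate increases (α is the Type I rate by definition).
• Critical value moves from z_{α/2} = 1.96 to 1.645, so power = Φ(λ - z_{α/2}) goes from Φ(2.97 - 1.96) = 0.844 to Φ(2.97 - 1.645) = 0.907.
• Type II error rate β = 1 - power therefore decreases (0.156 → 0.093).
Appropriate when false negatives are costly — here, allowing unsafe pollution to continue.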